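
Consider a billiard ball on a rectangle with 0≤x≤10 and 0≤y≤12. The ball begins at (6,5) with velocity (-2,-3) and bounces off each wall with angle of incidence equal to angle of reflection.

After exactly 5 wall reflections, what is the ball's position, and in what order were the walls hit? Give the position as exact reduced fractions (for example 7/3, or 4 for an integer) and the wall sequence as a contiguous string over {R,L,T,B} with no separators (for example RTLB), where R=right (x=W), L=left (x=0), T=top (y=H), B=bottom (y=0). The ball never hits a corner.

1. t=5/3 → B at (8/3,0); v=(-2,3)
2. t=4/3 → L at (0,4); v=(2,3)
3. t=8/3 → T at (16/3,12); v=(2,-3)
4. t=7/3 → R at (10,5); v=(-2,-3)
5. t=5/3 → B at (20/3,0); v=(-2,3)

Final position: (20/3,0)
Wall sequence: BLTRB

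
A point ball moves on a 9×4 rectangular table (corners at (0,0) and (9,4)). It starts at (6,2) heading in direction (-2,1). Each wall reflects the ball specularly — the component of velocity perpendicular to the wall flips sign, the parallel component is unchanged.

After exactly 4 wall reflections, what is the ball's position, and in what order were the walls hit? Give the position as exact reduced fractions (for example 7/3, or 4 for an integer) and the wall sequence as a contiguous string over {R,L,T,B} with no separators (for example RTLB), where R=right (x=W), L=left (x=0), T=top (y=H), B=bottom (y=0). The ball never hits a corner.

Final position: (9,3/2)
Wall sequence: TLBR

1. t=2 → T at (2,4); v=(-2,-1)
2. t=1 → L at (0,3); v=(2,-1)
3. t=3 → B at (6,0); v=(2,1)
4. t=3/2 → R at (9,3/2); v=(-2,1)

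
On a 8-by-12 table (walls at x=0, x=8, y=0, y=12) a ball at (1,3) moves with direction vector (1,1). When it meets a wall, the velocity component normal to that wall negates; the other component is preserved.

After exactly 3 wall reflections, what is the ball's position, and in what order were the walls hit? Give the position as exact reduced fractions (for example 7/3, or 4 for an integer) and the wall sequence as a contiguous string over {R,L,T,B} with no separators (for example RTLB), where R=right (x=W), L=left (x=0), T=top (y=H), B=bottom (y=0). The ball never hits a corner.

Final position: (0,6)
Wall sequence: RTL

1. t=7 → R at (8,10); v=(-1,1)
2. t=2 → T at (6,12); v=(-1,-1)
3. t=6 → L at (0,6); v=(1,-1)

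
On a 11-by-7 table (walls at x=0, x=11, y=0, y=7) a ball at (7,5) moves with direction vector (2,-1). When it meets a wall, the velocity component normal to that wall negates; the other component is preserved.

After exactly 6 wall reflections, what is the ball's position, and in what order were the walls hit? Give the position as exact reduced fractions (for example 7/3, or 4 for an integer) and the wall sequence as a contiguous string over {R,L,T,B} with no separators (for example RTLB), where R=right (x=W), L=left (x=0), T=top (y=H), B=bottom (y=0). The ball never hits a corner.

1. t=2 → R at (11,3); v=(-2,-1)
2. t=3 → B at (5,0); v=(-2,1)
3. t=5/2 → L at (0,5/2); v=(2,1)
4. t=9/2 → T at (9,7); v=(2,-1)
5. t=1 → R at (11,6); v=(-2,-1)
6. t=11/2 → L at (0,1/2); v=(2,-1)

Final position: (0,1/2)
Wall sequence: RBLTRL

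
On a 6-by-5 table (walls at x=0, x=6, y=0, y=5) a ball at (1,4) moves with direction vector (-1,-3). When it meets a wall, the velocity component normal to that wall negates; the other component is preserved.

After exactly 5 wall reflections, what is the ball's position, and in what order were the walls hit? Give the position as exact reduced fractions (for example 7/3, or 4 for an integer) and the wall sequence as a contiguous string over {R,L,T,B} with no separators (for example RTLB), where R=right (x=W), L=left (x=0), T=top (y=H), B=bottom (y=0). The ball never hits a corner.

1. t=1 → L at (0,1); v=(1,-3)
2. t=1/3 → B at (1/3,0); v=(1,3)
3. t=5/3 → T at (2,5); v=(1,-3)
4. t=5/3 → B at (11/3,0); v=(1,3)
5. t=5/3 → T at (16/3,5); v=(1,-3)

Final position: (16/3,5)
Wall sequence: LBTBT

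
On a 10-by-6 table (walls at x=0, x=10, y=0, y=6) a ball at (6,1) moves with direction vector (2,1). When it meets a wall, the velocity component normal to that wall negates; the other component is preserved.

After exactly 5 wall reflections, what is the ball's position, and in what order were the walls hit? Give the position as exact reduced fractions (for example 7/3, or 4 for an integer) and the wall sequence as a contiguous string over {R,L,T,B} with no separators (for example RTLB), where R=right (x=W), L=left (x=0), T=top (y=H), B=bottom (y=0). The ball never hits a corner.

1. t=2 → R at (10,3); v=(-2,1)
2. t=3 → T at (4,6); v=(-2,-1)
3. t=2 → L at (0,4); v=(2,-1)
4. t=4 → B at (8,0); v=(2,1)
5. t=1 → R at (10,1); v=(-2,1)

Final position: (10,1)
Wall sequence: RTLBR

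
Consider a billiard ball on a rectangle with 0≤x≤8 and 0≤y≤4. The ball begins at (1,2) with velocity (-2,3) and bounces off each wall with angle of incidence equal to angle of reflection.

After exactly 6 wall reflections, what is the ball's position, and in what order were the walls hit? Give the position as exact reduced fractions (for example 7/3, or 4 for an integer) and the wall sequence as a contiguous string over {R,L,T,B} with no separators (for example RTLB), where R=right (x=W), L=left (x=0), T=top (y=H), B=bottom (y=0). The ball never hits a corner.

1. t=1/2 → L at (0,7/2); v=(2,3)
2. t=1/6 → T at (1/3,4); v=(2,-3)
3. t=4/3 → B at (3,0); v=(2,3)
4. t=4/3 → T at (17/3,4); v=(2,-3)
5. t=7/6 → R at (8,1/2); v=(-2,-3)
6. t=1/6 → B at (23/3,0); v=(-2,3)

Final position: (23/3,0)
Wall sequence: LTBTRB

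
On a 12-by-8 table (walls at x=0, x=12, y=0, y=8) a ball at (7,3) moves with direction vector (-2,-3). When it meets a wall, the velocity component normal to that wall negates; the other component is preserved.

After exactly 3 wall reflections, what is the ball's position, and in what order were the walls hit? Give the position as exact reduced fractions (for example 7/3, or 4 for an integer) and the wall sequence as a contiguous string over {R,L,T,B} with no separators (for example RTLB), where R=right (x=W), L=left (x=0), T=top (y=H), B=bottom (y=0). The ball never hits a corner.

1. t=1 → B at (5,0); v=(-2,3)
2. t=5/2 → L at (0,15/2); v=(2,3)
3. t=1/6 → T at (1/3,8); v=(2,-3)

Final position: (1/3,8)
Wall sequence: BLT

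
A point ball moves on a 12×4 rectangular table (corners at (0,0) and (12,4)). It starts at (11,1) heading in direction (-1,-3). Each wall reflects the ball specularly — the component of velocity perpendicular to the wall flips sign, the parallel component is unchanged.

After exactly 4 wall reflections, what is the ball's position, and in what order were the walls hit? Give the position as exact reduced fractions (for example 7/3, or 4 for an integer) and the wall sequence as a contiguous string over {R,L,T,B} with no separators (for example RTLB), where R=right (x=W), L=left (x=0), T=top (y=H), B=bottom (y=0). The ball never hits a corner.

1. t=1/3 → B at (32/3,0); v=(-1,3)
2. t=4/3 → T at (28/3,4); v=(-1,-3)
3. t=4/3 → B at (8,0); v=(-1,3)
4. t=4/3 → T at (20/3,4); v=(-1,-3)

Final position: (20/3,4)
Wall sequence: BTBT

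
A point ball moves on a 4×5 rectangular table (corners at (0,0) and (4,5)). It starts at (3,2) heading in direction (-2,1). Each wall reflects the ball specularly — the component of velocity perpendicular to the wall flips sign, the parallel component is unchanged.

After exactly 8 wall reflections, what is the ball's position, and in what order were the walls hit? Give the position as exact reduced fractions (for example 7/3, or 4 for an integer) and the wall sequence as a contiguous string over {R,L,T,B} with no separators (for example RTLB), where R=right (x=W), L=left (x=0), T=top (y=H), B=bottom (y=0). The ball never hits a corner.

Final position: (4,7/2)
Wall sequence: LTRLRBLR

1. t=3/2 → L at (0,7/2); v=(2,1)
2. t=3/2 → T at (3,5); v=(2,-1)
3. t=1/2 → R at (4,9/2); v=(-2,-1)
4. t=2 → L at (0,5/2); v=(2,-1)
5. t=2 → R at (4,1/2); v=(-2,-1)
6. t=1/2 → B at (3,0); v=(-2,1)
7. t=3/2 → L at (0,3/2); v=(2,1)
8. t=2 → R at (4,7/2); v=(-2,1)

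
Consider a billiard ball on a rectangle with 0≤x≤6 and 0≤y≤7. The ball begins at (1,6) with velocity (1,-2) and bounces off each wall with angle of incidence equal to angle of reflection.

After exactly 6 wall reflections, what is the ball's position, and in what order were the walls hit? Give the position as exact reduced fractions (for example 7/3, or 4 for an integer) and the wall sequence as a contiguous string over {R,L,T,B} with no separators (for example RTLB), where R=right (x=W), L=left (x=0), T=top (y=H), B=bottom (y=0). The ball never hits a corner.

Final position: (5/2,7)
Wall sequence: BRTBLT

1. t=3 → B at (4,0); v=(1,2)
2. t=2 → R at (6,4); v=(-1,2)
3. t=3/2 → T at (9/2,7); v=(-1,-2)
4. t=7/2 → B at (1,0); v=(-1,2)
5. t=1 → L at (0,2); v=(1,2)
6. t=5/2 → T at (5/2,7); v=(1,-2)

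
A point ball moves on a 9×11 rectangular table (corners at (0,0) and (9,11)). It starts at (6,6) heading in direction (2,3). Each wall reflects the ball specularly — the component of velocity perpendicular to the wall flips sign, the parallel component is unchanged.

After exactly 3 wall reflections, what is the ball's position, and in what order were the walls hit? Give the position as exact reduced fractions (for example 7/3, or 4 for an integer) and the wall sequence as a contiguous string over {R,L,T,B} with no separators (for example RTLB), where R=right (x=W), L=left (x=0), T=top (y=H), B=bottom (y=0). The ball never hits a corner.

Final position: (4/3,0)
Wall sequence: RTB

1. t=3/2 → R at (9,21/2); v=(-2,3)
2. t=1/6 → T at (26/3,11); v=(-2,-3)
3. t=11/3 → B at (4/3,0); v=(-2,3)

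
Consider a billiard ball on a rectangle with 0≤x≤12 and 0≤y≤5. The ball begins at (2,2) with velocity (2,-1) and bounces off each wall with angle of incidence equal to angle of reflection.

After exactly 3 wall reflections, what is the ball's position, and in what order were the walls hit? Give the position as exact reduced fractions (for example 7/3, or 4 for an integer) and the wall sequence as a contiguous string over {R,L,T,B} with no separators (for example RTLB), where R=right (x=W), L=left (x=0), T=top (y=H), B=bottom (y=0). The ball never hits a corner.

Final position: (8,5)
Wall sequence: BRT

1. t=2 → B at (6,0); v=(2,1)
2. t=3 → R at (12,3); v=(-2,1)
3. t=2 → T at (8,5); v=(-2,-1)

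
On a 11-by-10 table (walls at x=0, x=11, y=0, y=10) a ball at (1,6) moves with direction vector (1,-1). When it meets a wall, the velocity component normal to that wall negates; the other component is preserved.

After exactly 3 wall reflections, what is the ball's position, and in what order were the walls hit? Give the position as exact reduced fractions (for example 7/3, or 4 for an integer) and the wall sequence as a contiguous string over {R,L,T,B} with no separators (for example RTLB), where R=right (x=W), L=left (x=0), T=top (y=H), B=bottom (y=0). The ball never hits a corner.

1. t=6 → B at (7,0); v=(1,1)
2. t=4 → R at (11,4); v=(-1,1)
3. t=6 → T at (5,10); v=(-1,-1)

Final position: (5,10)
Wall sequence: BRT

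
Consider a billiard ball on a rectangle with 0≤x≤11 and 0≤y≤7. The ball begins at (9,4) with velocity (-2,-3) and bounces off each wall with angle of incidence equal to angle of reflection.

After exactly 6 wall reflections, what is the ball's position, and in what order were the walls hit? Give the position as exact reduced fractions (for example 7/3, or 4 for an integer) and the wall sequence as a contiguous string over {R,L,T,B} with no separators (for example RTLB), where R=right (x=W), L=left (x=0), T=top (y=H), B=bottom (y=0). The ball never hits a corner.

Final position: (11,2)
Wall sequence: BTLBTR

1. t=4/3 → B at (19/3,0); v=(-2,3)
2. t=7/3 → T at (5/3,7); v=(-2,-3)
3. t=5/6 → L at (0,9/2); v=(2,-3)
4. t=3/2 → B at (3,0); v=(2,3)
5. t=7/3 → T at (23/3,7); v=(2,-3)
6. t=5/3 → R at (11,2); v=(-2,-3)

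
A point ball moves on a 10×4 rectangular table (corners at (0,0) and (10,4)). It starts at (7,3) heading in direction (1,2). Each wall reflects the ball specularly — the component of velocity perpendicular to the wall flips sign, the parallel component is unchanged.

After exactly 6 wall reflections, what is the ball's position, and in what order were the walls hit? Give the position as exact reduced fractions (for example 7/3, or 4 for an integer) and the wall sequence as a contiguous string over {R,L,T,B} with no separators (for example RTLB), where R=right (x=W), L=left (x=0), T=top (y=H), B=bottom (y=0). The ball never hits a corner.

Final position: (9/2,4)
Wall sequence: TBRTBT

1. t=1/2 → T at (15/2,4); v=(1,-2)
2. t=2 → B at (19/2,0); v=(1,2)
3. t=1/2 → R at (10,1); v=(-1,2)
4. t=3/2 → T at (17/2,4); v=(-1,-2)
5. t=2 → B at (13/2,0); v=(-1,2)
6. t=2 → T at (9/2,4); v=(-1,-2)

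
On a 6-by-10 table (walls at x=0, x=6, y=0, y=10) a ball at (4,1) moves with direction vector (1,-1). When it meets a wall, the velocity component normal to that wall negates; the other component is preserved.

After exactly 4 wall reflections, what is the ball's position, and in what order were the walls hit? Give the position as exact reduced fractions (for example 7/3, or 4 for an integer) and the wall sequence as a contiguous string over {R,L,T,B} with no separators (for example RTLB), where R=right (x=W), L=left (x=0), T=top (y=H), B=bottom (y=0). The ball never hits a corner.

Final position: (3,10)
Wall sequence: BRLT

1. t=1 → B at (5,0); v=(1,1)
2. t=1 → R at (6,1); v=(-1,1)
3. t=6 → L at (0,7); v=(1,1)
4. t=3 → T at (3,10); v=(1,-1)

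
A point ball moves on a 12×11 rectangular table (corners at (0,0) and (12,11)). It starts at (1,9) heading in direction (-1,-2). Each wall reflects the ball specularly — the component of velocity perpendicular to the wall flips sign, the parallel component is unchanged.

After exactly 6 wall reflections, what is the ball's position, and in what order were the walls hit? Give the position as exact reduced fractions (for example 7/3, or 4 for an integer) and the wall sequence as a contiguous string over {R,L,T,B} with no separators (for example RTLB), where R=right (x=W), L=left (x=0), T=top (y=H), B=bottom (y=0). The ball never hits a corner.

1. t=1 → L at (0,7); v=(1,-2)
2. t=7/2 → B at (7/2,0); v=(1,2)
3. t=11/2 → T at (9,11); v=(1,-2)
4. t=3 → R at (12,5); v=(-1,-2)
5. t=5/2 → B at (19/2,0); v=(-1,2)
6. t=11/2 → T at (4,11); v=(-1,-2)

Final position: (4,11)
Wall sequence: LBTRBT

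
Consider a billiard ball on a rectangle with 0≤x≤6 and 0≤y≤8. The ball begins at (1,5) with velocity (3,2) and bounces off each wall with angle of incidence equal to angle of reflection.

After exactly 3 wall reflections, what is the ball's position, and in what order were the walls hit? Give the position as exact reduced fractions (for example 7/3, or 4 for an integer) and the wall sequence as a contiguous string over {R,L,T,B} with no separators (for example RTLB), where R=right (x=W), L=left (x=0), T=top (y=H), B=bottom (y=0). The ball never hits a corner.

Final position: (0,11/3)
Wall sequence: TRL

1. t=3/2 → T at (11/2,8); v=(3,-2)
2. t=1/6 → R at (6,23/3); v=(-3,-2)
3. t=2 → L at (0,11/3); v=(3,-2)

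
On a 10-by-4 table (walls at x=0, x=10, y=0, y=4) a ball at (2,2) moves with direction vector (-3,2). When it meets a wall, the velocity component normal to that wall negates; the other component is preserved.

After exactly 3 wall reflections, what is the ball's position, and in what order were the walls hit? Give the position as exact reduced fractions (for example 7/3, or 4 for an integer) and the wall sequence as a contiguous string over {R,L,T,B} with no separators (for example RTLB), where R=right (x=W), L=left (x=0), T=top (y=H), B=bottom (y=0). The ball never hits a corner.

Final position: (7,0)
Wall sequence: LTB

1. t=2/3 → L at (0,10/3); v=(3,2)
2. t=1/3 → T at (1,4); v=(3,-2)
3. t=2 → B at (7,0); v=(3,2)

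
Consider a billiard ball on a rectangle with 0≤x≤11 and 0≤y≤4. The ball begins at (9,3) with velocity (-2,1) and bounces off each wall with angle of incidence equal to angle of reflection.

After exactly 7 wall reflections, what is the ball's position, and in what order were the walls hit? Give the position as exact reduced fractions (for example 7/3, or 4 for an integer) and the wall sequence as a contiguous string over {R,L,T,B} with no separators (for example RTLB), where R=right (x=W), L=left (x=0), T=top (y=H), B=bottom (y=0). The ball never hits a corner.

Final position: (0,5/2)
Wall sequence: TLBTRBL

1. t=1 → T at (7,4); v=(-2,-1)
2. t=7/2 → L at (0,1/2); v=(2,-1)
3. t=1/2 → B at (1,0); v=(2,1)
4. t=4 → T at (9,4); v=(2,-1)
5. t=1 → R at (11,3); v=(-2,-1)
6. t=3 → B at (5,0); v=(-2,1)
7. t=5/2 → L at (0,5/2); v=(2,1)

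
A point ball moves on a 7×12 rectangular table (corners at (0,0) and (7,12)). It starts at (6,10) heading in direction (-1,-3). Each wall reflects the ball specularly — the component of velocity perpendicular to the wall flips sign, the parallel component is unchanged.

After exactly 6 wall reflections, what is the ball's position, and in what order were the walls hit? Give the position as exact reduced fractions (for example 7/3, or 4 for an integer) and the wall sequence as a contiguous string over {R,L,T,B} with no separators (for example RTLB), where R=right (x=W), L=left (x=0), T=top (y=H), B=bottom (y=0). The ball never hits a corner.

Final position: (14/3,12)
Wall sequence: BLTBRT

1. t=10/3 → B at (8/3,0); v=(-1,3)
2. t=8/3 → L at (0,8); v=(1,3)
3. t=4/3 → T at (4/3,12); v=(1,-3)
4. t=4 → B at (16/3,0); v=(1,3)
5. t=5/3 → R at (7,5); v=(-1,3)
6. t=7/3 → T at (14/3,12); v=(-1,-3)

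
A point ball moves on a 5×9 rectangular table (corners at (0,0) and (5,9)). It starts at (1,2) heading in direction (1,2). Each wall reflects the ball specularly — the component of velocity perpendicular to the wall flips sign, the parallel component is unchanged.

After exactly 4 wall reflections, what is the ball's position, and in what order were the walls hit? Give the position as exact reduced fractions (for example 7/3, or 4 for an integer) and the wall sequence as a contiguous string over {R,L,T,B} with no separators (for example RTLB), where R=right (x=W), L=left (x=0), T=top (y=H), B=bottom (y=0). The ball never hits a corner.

1. t=7/2 → T at (9/2,9); v=(1,-2)
2. t=1/2 → R at (5,8); v=(-1,-2)
3. t=4 → B at (1,0); v=(-1,2)
4. t=1 → L at (0,2); v=(1,2)

Final position: (0,2)
Wall sequence: TRBL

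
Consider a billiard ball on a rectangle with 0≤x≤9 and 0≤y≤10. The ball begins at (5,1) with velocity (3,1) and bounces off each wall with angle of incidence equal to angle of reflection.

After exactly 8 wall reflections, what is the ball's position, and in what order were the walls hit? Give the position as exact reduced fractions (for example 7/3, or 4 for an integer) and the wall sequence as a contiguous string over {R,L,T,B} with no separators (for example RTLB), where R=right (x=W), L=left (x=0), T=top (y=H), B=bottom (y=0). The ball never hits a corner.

1. t=4/3 → R at (9,7/3); v=(-3,1)
2. t=3 → L at (0,16/3); v=(3,1)
3. t=3 → R at (9,25/3); v=(-3,1)
4. t=5/3 → T at (4,10); v=(-3,-1)
5. t=4/3 → L at (0,26/3); v=(3,-1)
6. t=3 → R at (9,17/3); v=(-3,-1)
7. t=3 → L at (0,8/3); v=(3,-1)
8. t=8/3 → B at (8,0); v=(3,1)

Final position: (8,0)
Wall sequence: RLRTLRLB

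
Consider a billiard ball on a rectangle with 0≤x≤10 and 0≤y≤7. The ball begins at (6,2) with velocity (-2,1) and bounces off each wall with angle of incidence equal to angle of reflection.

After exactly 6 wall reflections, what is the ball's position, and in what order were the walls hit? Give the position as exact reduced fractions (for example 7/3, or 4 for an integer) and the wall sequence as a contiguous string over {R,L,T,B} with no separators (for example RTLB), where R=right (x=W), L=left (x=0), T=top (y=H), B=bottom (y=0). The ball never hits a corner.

Final position: (10,6)
Wall sequence: LTRBLR

1. t=3 → L at (0,5); v=(2,1)
2. t=2 → T at (4,7); v=(2,-1)
3. t=3 → R at (10,4); v=(-2,-1)
4. t=4 → B at (2,0); v=(-2,1)
5. t=1 → L at (0,1); v=(2,1)
6. t=5 → R at (10,6); v=(-2,1)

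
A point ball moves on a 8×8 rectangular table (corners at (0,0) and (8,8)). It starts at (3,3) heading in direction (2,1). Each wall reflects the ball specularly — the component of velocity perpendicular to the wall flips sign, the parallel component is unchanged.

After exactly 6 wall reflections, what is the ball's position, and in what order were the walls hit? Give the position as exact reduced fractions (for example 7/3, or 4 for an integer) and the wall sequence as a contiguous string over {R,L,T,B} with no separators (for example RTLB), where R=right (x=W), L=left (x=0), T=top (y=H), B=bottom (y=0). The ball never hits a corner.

Final position: (0,3/2)
Wall sequence: RTLRBL

1. t=5/2 → R at (8,11/2); v=(-2,1)
2. t=5/2 → T at (3,8); v=(-2,-1)
3. t=3/2 → L at (0,13/2); v=(2,-1)
4. t=4 → R at (8,5/2); v=(-2,-1)
5. t=5/2 → B at (3,0); v=(-2,1)
6. t=3/2 → L at (0,3/2); v=(2,1)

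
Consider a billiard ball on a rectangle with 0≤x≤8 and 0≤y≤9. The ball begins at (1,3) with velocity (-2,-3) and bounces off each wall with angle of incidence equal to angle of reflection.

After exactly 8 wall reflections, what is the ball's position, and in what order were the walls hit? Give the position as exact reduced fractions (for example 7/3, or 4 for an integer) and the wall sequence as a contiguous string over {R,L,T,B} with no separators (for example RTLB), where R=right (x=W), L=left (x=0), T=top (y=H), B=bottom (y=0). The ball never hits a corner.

Final position: (8,3/2)
Wall sequence: LBTRBLTR

1. t=1/2 → L at (0,3/2); v=(2,-3)
2. t=1/2 → B at (1,0); v=(2,3)
3. t=3 → T at (7,9); v=(2,-3)
4. t=1/2 → R at (8,15/2); v=(-2,-3)
5. t=5/2 → B at (3,0); v=(-2,3)
6. t=3/2 → L at (0,9/2); v=(2,3)
7. t=3/2 → T at (3,9); v=(2,-3)
8. t=5/2 → R at (8,3/2); v=(-2,-3)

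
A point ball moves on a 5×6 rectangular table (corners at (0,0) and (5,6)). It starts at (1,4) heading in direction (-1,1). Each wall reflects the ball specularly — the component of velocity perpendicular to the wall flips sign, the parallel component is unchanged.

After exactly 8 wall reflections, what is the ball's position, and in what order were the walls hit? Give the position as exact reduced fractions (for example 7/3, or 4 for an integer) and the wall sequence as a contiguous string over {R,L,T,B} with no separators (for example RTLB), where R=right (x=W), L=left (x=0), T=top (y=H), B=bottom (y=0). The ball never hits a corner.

Final position: (1,0)
Wall sequence: LTRBLTRB

1. t=1 → L at (0,5); v=(1,1)
2. t=1 → T at (1,6); v=(1,-1)
3. t=4 → R at (5,2); v=(-1,-1)
4. t=2 → B at (3,0); v=(-1,1)
5. t=3 → L at (0,3); v=(1,1)
6. t=3 → T at (3,6); v=(1,-1)
7. t=2 → R at (5,4); v=(-1,-1)
8. t=4 → B at (1,0); v=(-1,1)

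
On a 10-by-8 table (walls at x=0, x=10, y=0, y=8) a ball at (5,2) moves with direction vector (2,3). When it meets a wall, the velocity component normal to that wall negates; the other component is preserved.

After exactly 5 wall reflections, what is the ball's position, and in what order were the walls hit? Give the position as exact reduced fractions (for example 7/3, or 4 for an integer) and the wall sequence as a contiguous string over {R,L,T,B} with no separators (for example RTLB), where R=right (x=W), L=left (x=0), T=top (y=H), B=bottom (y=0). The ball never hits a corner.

Final position: (0,15/2)
Wall sequence: TRBTL

1. t=2 → T at (9,8); v=(2,-3)
2. t=1/2 → R at (10,13/2); v=(-2,-3)
3. t=13/6 → B at (17/3,0); v=(-2,3)
4. t=8/3 → T at (1/3,8); v=(-2,-3)
5. t=1/6 → L at (0,15/2); v=(2,-3)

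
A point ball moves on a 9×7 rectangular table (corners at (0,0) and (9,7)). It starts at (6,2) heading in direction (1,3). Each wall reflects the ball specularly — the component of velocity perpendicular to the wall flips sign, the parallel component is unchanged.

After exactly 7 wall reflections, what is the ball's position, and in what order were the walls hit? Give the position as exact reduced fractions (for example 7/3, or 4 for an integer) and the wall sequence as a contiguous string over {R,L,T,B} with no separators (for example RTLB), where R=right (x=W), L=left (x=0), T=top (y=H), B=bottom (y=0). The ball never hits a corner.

1. t=5/3 → T at (23/3,7); v=(1,-3)
2. t=4/3 → R at (9,3); v=(-1,-3)
3. t=1 → B at (8,0); v=(-1,3)
4. t=7/3 → T at (17/3,7); v=(-1,-3)
5. t=7/3 → B at (10/3,0); v=(-1,3)
6. t=7/3 → T at (1,7); v=(-1,-3)
7. t=1 → L at (0,4); v=(1,-3)

Final position: (0,4)
Wall sequence: TRBTBTL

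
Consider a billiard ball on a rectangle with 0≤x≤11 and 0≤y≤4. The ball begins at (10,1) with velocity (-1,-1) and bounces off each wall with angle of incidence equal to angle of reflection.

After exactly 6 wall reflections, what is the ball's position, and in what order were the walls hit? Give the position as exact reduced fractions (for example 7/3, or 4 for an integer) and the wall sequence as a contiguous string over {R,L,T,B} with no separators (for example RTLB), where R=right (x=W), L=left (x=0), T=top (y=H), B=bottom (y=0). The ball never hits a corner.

Final position: (7,0)
Wall sequence: BTBLTB

1. t=1 → B at (9,0); v=(-1,1)
2. t=4 → T at (5,4); v=(-1,-1)
3. t=4 → B at (1,0); v=(-1,1)
4. t=1 → L at (0,1); v=(1,1)
5. t=3 → T at (3,4); v=(1,-1)
6. t=4 → B at (7,0); v=(1,1)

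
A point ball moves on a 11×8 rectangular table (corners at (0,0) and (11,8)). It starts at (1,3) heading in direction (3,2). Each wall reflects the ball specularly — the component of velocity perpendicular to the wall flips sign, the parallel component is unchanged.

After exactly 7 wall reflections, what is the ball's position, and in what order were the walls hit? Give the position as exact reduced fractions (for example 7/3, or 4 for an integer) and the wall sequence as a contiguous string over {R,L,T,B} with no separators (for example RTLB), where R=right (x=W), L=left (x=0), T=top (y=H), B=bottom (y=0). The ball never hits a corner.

1. t=5/2 → T at (17/2,8); v=(3,-2)
2. t=5/6 → R at (11,19/3); v=(-3,-2)
3. t=19/6 → B at (3/2,0); v=(-3,2)
4. t=1/2 → L at (0,1); v=(3,2)
5. t=7/2 → T at (21/2,8); v=(3,-2)
6. t=1/6 → R at (11,23/3); v=(-3,-2)
7. t=11/3 → L at (0,1/3); v=(3,-2)

Final position: (0,1/3)
Wall sequence: TRBLTRL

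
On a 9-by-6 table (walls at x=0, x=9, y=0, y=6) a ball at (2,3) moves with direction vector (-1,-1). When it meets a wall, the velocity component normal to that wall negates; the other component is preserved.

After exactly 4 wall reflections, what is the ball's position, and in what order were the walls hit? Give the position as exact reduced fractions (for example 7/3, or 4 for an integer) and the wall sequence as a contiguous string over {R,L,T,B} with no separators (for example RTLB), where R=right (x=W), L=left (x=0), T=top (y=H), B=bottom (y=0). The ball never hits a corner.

1. t=2 → L at (0,1); v=(1,-1)
2. t=1 → B at (1,0); v=(1,1)
3. t=6 → T at (7,6); v=(1,-1)
4. t=2 → R at (9,4); v=(-1,-1)

Final position: (9,4)
Wall sequence: LBTR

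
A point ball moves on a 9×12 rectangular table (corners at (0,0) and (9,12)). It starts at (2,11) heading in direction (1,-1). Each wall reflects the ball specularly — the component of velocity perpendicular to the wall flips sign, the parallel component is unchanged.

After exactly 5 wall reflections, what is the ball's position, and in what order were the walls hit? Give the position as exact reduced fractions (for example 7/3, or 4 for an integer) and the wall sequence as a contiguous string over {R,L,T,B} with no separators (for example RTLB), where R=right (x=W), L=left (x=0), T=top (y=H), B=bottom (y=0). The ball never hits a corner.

Final position: (9,10)
Wall sequence: RBLTR

1. t=7 → R at (9,4); v=(-1,-1)
2. t=4 → B at (5,0); v=(-1,1)
3. t=5 → L at (0,5); v=(1,1)
4. t=7 → T at (7,12); v=(1,-1)
5. t=2 → R at (9,10); v=(-1,-1)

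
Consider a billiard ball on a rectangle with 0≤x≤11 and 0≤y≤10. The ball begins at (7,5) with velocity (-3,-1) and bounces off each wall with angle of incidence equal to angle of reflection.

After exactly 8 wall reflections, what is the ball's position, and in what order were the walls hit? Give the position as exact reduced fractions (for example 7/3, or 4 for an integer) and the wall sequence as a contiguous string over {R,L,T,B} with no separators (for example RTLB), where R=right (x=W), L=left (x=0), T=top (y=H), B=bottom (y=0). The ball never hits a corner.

1. t=7/3 → L at (0,8/3); v=(3,-1)
2. t=8/3 → B at (8,0); v=(3,1)
3. t=1 → R at (11,1); v=(-3,1)
4. t=11/3 → L at (0,14/3); v=(3,1)
5. t=11/3 → R at (11,25/3); v=(-3,1)
6. t=5/3 → T at (6,10); v=(-3,-1)
7. t=2 → L at (0,8); v=(3,-1)
8. t=11/3 → R at (11,13/3); v=(-3,-1)

Final position: (11,13/3)
Wall sequence: LBRLRTLR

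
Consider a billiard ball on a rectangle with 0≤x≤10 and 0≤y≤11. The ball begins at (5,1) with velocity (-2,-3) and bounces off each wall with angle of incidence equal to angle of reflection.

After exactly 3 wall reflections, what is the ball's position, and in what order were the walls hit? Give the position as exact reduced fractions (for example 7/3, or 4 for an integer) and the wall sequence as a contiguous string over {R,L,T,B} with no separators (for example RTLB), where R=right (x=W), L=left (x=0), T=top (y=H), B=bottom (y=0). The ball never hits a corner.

1. t=1/3 → B at (13/3,0); v=(-2,3)
2. t=13/6 → L at (0,13/2); v=(2,3)
3. t=3/2 → T at (3,11); v=(2,-3)

Final position: (3,11)
Wall sequence: BLT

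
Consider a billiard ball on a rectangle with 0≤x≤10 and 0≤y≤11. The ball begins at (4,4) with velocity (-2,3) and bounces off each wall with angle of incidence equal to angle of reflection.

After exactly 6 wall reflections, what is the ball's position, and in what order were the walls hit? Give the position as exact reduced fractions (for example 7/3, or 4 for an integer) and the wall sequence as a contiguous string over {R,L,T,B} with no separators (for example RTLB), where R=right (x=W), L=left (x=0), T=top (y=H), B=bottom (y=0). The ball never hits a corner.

Final position: (0,4)
Wall sequence: LTBRTL

1. t=2 → L at (0,10); v=(2,3)
2. t=1/3 → T at (2/3,11); v=(2,-3)
3. t=11/3 → B at (8,0); v=(2,3)
4. t=1 → R at (10,3); v=(-2,3)
5. t=8/3 → T at (14/3,11); v=(-2,-3)
6. t=7/3 → L at (0,4); v=(2,-3)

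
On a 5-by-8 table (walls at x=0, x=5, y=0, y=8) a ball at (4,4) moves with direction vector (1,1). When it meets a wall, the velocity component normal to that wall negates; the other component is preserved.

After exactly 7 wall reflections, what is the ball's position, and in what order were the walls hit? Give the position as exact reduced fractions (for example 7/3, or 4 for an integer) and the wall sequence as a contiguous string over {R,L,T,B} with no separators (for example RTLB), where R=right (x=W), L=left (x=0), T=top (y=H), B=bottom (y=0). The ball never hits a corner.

1. t=1 → R at (5,5); v=(-1,1)
2. t=3 → T at (2,8); v=(-1,-1)
3. t=2 → L at (0,6); v=(1,-1)
4. t=5 → R at (5,1); v=(-1,-1)
5. t=1 → B at (4,0); v=(-1,1)
6. t=4 → L at (0,4); v=(1,1)
7. t=4 → T at (4,8); v=(1,-1)

Final position: (4,8)
Wall sequence: RTLRBLT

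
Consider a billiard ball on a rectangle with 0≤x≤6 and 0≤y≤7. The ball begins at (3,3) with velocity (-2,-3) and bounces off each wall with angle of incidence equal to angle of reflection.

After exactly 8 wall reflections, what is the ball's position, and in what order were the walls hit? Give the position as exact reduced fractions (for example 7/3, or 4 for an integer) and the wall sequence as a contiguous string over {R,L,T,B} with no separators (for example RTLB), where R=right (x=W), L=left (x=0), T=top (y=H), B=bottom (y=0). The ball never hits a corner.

Final position: (17/3,0)
Wall sequence: BLTRBLTB

1. t=1 → B at (1,0); v=(-2,3)
2. t=1/2 → L at (0,3/2); v=(2,3)
3. t=11/6 → T at (11/3,7); v=(2,-3)
4. t=7/6 → R at (6,7/2); v=(-2,-3)
5. t=7/6 → B at (11/3,0); v=(-2,3)
6. t=11/6 → L at (0,11/2); v=(2,3)
7. t=1/2 → T at (1,7); v=(2,-3)
8. t=7/3 → B at (17/3,0); v=(2,3)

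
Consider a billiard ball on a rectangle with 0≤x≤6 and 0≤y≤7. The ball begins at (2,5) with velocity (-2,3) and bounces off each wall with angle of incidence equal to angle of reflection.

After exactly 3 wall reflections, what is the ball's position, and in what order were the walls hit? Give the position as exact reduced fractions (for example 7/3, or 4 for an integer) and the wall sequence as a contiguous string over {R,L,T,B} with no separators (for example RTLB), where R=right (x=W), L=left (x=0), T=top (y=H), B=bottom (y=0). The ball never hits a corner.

1. t=2/3 → T at (2/3,7); v=(-2,-3)
2. t=1/3 → L at (0,6); v=(2,-3)
3. t=2 → B at (4,0); v=(2,3)

Final position: (4,0)
Wall sequence: TLB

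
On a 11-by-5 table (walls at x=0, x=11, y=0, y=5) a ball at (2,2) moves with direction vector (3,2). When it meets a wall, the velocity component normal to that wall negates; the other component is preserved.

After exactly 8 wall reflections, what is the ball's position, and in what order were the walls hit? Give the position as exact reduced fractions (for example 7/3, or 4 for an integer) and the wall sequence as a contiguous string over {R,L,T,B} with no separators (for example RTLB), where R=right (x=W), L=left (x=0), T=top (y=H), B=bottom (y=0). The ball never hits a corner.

1. t=3/2 → T at (13/2,5); v=(3,-2)
2. t=3/2 → R at (11,2); v=(-3,-2)
3. t=1 → B at (8,0); v=(-3,2)
4. t=5/2 → T at (1/2,5); v=(-3,-2)
5. t=1/6 → L at (0,14/3); v=(3,-2)
6. t=7/3 → B at (7,0); v=(3,2)
7. t=4/3 → R at (11,8/3); v=(-3,2)
8. t=7/6 → T at (15/2,5); v=(-3,-2)

Final position: (15/2,5)
Wall sequence: TRBTLBRT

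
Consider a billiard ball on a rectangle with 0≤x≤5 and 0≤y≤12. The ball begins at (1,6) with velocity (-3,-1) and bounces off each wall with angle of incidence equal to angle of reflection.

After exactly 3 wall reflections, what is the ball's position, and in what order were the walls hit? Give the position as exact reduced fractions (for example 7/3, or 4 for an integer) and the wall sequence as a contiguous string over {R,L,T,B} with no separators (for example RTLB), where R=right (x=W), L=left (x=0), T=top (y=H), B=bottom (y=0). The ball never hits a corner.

Final position: (0,7/3)
Wall sequence: LRL

1. t=1/3 → L at (0,17/3); v=(3,-1)
2. t=5/3 → R at (5,4); v=(-3,-1)
3. t=5/3 → L at (0,7/3); v=(3,-1)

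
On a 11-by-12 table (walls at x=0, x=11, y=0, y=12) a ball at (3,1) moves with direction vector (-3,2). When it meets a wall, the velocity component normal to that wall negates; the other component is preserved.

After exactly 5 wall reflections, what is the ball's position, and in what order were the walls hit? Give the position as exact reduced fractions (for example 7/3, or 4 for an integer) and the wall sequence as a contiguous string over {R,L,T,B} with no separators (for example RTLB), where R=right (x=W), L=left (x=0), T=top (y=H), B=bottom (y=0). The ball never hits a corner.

Final position: (19/2,0)
Wall sequence: LRTLB

1. t=1 → L at (0,3); v=(3,2)
2. t=11/3 → R at (11,31/3); v=(-3,2)
3. t=5/6 → T at (17/2,12); v=(-3,-2)
4. t=17/6 → L at (0,19/3); v=(3,-2)
5. t=19/6 → B at (19/2,0); v=(3,2)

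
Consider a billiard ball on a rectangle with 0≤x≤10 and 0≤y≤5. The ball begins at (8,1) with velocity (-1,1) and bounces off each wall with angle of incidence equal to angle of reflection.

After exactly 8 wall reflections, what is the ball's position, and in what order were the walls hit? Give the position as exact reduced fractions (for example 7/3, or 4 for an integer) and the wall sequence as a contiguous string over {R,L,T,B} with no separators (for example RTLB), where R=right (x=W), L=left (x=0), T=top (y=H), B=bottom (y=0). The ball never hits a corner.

1. t=4 → T at (4,5); v=(-1,-1)
2. t=4 → L at (0,1); v=(1,-1)
3. t=1 → B at (1,0); v=(1,1)
4. t=5 → T at (6,5); v=(1,-1)
5. t=4 → R at (10,1); v=(-1,-1)
6. t=1 → B at (9,0); v=(-1,1)
7. t=5 → T at (4,5); v=(-1,-1)
8. t=4 → L at (0,1); v=(1,-1)

Final position: (0,1)
Wall sequence: TLBTRBTL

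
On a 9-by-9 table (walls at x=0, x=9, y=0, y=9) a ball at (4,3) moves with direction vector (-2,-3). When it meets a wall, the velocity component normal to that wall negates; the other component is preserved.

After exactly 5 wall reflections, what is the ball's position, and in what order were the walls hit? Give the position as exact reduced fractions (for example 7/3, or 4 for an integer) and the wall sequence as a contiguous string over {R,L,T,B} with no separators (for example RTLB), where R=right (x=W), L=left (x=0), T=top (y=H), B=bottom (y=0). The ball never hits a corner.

1. t=1 → B at (2,0); v=(-2,3)
2. t=1 → L at (0,3); v=(2,3)
3. t=2 → T at (4,9); v=(2,-3)
4. t=5/2 → R at (9,3/2); v=(-2,-3)
5. t=1/2 → B at (8,0); v=(-2,3)

Final position: (8,0)
Wall sequence: BLTRB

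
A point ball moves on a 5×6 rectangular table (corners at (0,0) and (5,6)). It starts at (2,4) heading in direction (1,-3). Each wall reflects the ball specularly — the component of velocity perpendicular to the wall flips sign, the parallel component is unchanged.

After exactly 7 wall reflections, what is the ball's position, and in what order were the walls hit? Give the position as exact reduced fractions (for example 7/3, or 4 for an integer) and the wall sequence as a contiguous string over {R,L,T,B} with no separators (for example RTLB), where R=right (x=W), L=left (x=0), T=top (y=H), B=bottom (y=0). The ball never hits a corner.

Final position: (4/3,0)
Wall sequence: BRTBTLB

1. t=4/3 → B at (10/3,0); v=(1,3)
2. t=5/3 → R at (5,5); v=(-1,3)
3. t=1/3 → T at (14/3,6); v=(-1,-3)
4. t=2 → B at (8/3,0); v=(-1,3)
5. t=2 → T at (2/3,6); v=(-1,-3)
6. t=2/3 → L at (0,4); v=(1,-3)
7. t=4/3 → B at (4/3,0); v=(1,3)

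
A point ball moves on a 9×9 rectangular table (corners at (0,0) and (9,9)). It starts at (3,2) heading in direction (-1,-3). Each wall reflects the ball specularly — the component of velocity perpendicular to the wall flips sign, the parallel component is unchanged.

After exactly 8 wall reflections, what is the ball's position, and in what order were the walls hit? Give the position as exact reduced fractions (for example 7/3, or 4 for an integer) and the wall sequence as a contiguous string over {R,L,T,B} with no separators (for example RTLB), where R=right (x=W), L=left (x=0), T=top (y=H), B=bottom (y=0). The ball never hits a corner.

1. t=2/3 → B at (7/3,0); v=(-1,3)
2. t=7/3 → L at (0,7); v=(1,3)
3. t=2/3 → T at (2/3,9); v=(1,-3)
4. t=3 → B at (11/3,0); v=(1,3)
5. t=3 → T at (20/3,9); v=(1,-3)
6. t=7/3 → R at (9,2); v=(-1,-3)
7. t=2/3 → B at (25/3,0); v=(-1,3)
8. t=3 → T at (16/3,9); v=(-1,-3)

Final position: (16/3,9)
Wall sequence: BLTBTRBT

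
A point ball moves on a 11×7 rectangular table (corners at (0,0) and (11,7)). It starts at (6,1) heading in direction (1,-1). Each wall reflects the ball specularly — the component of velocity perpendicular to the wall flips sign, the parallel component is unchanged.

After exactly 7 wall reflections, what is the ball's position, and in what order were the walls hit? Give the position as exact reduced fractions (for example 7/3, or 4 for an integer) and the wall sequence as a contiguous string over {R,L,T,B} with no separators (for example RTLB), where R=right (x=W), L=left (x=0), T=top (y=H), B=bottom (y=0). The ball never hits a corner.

Final position: (11,2)
Wall sequence: BRTBLTR

1. t=1 → B at (7,0); v=(1,1)
2. t=4 → R at (11,4); v=(-1,1)
3. t=3 → T at (8,7); v=(-1,-1)
4. t=7 → B at (1,0); v=(-1,1)
5. t=1 → L at (0,1); v=(1,1)
6. t=6 → T at (6,7); v=(1,-1)
7. t=5 → R at (11,2); v=(-1,-1)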